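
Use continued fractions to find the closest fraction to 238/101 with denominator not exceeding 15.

Expand x = 238/101 as a continued fraction with the Euclidean algorithm:
  238 = 2*101 + 36, so a_0 = 2.
  101 = 2*36 + 29, so a_1 = 2.
  36 = 1*29 + 7, so a_2 = 1.
  29 = 4*7 + 1, so a_3 = 4.
  7 = 7*1 + 0, so a_4 = 7.
so x = [2; 2, 1, 4, 7].
Convergents (p_i = a_i*p_{i-1} + p_{i-2}, q_i = a_i*q_{i-1} + q_{i-2} with p_{-2}=0, p_{-1}=1, q_{-2}=1, q_{-1}=0), until the denominator exceeds 15:
  i=0: a_0=2, p_0 = 2*1 + 0 = 2, q_0 = 2*0 + 1 = 1.
  i=1: a_1=2, p_1 = 2*2 + 1 = 5, q_1 = 2*1 + 0 = 2.
  i=2: a_2=1, p_2 = 1*5 + 2 = 7, q_2 = 1*2 + 1 = 3.
  i=3: a_3=4, p_3 = 4*7 + 5 = 33, q_3 = 4*3 + 2 = 14.
  i=4: a_4=7, p_4 = 7*33 + 7 = 238, q_4 = 7*14 + 3 = 101.
q_4 = 101 > 15, so the last convergent with denominator <= 15 is p_3/q_3 = 33/14.
The closest fraction with denominator <= 15 is either p_3/q_3 or the intermediate fraction (k*p_3 + p_2)/(k*q_3 + q_2) with the largest k >= 1 whose denominator stays <= 15; these approach x as k grows, and every other convergent or intermediate fraction in range is farther away.
Largest k: floor((15 - q_2)/q_3) = floor((15 - 3)/14) = 0.
Since k = 0, no intermediate fraction beyond p_3/q_3 has denominator <= 15, so the convergent 33/14 is the closest (its error is |238*14 - 33*101|/(101*14) = 1/1414).

33/14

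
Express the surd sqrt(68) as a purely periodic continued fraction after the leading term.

Write x_i = (sqrt(68) + m_i)/d_i with (m_0, d_0) = (0, 1). a_0 = floor(sqrt(68)) = 8, since 8^2 = 64 <= 68 < 81 = 9^2.
Iterate m_{i+1} = d_i*a_i - m_i, d_{i+1} = (68 - m_{i+1}^2)/d_i, a_{i+1} = floor((a_0 + m_{i+1})/d_{i+1}):
  m_1 = 1*8 - 0 = 8, d_1 = (68 - 8^2)/1 = 4/1 = 4, a_1 = floor((8 + 8)/4) = 4.
  m_2 = 4*4 - 8 = 8, d_2 = (68 - 8^2)/4 = 4/4 = 1, a_2 = floor((8 + 8)/1) = 16.
  m_3 = 1*16 - 8 = 8, d_3 = (68 - 8^2)/1 = 4/1 = 4: (m_3, d_3) = (m_1, d_1) = (8, 4), so from here the quotients repeat a_1, a_2; the period length is 2.
Hence the expansion of sqrt(68) is a_0 = 8 followed by the repeating block 4, 16 (period 2).

[8; (4, 16)]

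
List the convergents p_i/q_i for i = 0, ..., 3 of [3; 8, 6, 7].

Using the convergent recurrence p_i = a_i*p_{i-1} + p_{i-2}, q_i = a_i*q_{i-1} + q_{i-2} with p_{-2}=0, p_{-1}=1, q_{-2}=1, q_{-1}=0:
  i=0: a_0=3, p_0 = 3*1 + 0 = 3, q_0 = 3*0 + 1 = 1.
  i=1: a_1=8, p_1 = 8*3 + 1 = 25, q_1 = 8*1 + 0 = 8.
  i=2: a_2=6, p_2 = 6*25 + 3 = 153, q_2 = 6*8 + 1 = 49.
  i=3: a_3=7, p_3 = 7*153 + 25 = 1096, q_3 = 7*49 + 8 = 351.

3/1, 25/8, 153/49, 1096/351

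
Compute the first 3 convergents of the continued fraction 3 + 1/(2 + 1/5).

Using the convergent recurrence p_i = a_i*p_{i-1} + p_{i-2}, q_i = a_i*q_{i-1} + q_{i-2} with p_{-2}=0, p_{-1}=1, q_{-2}=1, q_{-1}=0:
  i=0: a_0=3, p_0 = 3*1 + 0 = 3, q_0 = 3*0 + 1 = 1.
  i=1: a_1=2, p_1 = 2*3 + 1 = 7, q_1 = 2*1 + 0 = 2.
  i=2: a_2=5, p_2 = 5*7 + 3 = 38, q_2 = 5*2 + 1 = 11.

3/1, 7/2, 38/11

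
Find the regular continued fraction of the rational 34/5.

[6; 1, 4]

Run the Euclidean algorithm on 34 and 5; the successive quotients are the partial quotients a_0, a_1, ... (each step inverts the fractional part left over by the previous one):
  34 = 6*5 + 4, so a_0 = 6.
  5 = 1*4 + 1, so a_1 = 1.
  4 = 4*1 + 0, so a_2 = 4.
The remainder reaches 0 after 3 divisions, so the expansion has 3 partial quotients, read off in order.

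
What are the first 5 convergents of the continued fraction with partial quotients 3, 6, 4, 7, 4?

Using the convergent recurrence p_i = a_i*p_{i-1} + p_{i-2}, q_i = a_i*q_{i-1} + q_{i-2} with p_{-2}=0, p_{-1}=1, q_{-2}=1, q_{-1}=0:
  i=0: a_0=3, p_0 = 3*1 + 0 = 3, q_0 = 3*0 + 1 = 1.
  i=1: a_1=6, p_1 = 6*3 + 1 = 19, q_1 = 6*1 + 0 = 6.
  i=2: a_2=4, p_2 = 4*19 + 3 = 79, q_2 = 4*6 + 1 = 25.
  i=3: a_3=7, p_3 = 7*79 + 19 = 572, q_3 = 7*25 + 6 = 181.
  i=4: a_4=4, p_4 = 4*572 + 79 = 2367, q_4 = 4*181 + 25 = 749.

3/1, 19/6, 79/25, 572/181, 2367/749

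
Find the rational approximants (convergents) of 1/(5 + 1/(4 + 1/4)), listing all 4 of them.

0/1, 1/5, 4/21, 17/89

Using the convergent recurrence p_i = a_i*p_{i-1} + p_{i-2}, q_i = a_i*q_{i-1} + q_{i-2} with p_{-2}=0, p_{-1}=1, q_{-2}=1, q_{-1}=0:
  i=0: a_0=0, p_0 = 0*1 + 0 = 0, q_0 = 0*0 + 1 = 1.
  i=1: a_1=5, p_1 = 5*0 + 1 = 1, q_1 = 5*1 + 0 = 5.
  i=2: a_2=4, p_2 = 4*1 + 0 = 4, q_2 = 4*5 + 1 = 21.
  i=3: a_3=4, p_3 = 4*4 + 1 = 17, q_3 = 4*21 + 5 = 89.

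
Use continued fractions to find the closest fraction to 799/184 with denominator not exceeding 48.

165/38

Expand x = 799/184 as a continued fraction with the Euclidean algorithm:
  799 = 4*184 + 63, so a_0 = 4.
  184 = 2*63 + 58, so a_1 = 2.
  63 = 1*58 + 5, so a_2 = 1.
  58 = 11*5 + 3, so a_3 = 11.
  5 = 1*3 + 2, so a_4 = 1.
  3 = 1*2 + 1, so a_5 = 1.
  2 = 2*1 + 0, so a_6 = 2.
so x = [4; 2, 1, 11, 1, 1, 2].
Convergents (p_i = a_i*p_{i-1} + p_{i-2}, q_i = a_i*q_{i-1} + q_{i-2} with p_{-2}=0, p_{-1}=1, q_{-2}=1, q_{-1}=0), until the denominator exceeds 48:
  i=0: a_0=4, p_0 = 4*1 + 0 = 4, q_0 = 4*0 + 1 = 1.
  i=1: a_1=2, p_1 = 2*4 + 1 = 9, q_1 = 2*1 + 0 = 2.
  i=2: a_2=1, p_2 = 1*9 + 4 = 13, q_2 = 1*2 + 1 = 3.
  i=3: a_3=11, p_3 = 11*13 + 9 = 152, q_3 = 11*3 + 2 = 35.
  i=4: a_4=1, p_4 = 1*152 + 13 = 165, q_4 = 1*35 + 3 = 38.
  i=5: a_5=1, p_5 = 1*165 + 152 = 317, q_5 = 1*38 + 35 = 73.
q_5 = 73 > 48, so the last convergent with denominator <= 48 is p_4/q_4 = 165/38.
The closest fraction with denominator <= 48 is either p_4/q_4 or the intermediate fraction (k*p_4 + p_3)/(k*q_4 + q_3) with the largest k >= 1 whose denominator stays <= 48; these approach x as k grows, and every other convergent or intermediate fraction in range is farther away.
Largest k: floor((48 - q_3)/q_4) = floor((48 - 35)/38) = 0.
Since k = 0, no intermediate fraction beyond p_4/q_4 has denominator <= 48, so the convergent 165/38 is the closest (its error is |799*38 - 165*184|/(184*38) = 2/6992).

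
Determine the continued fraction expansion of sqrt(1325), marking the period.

[36; (2, 2, 72)]

Write x_i = (sqrt(1325) + m_i)/d_i with (m_0, d_0) = (0, 1). a_0 = floor(sqrt(1325)) = 36, since 36^2 = 1296 <= 1325 < 1369 = 37^2.
Iterate m_{i+1} = d_i*a_i - m_i, d_{i+1} = (1325 - m_{i+1}^2)/d_i, a_{i+1} = floor((a_0 + m_{i+1})/d_{i+1}):
  m_1 = 1*36 - 0 = 36, d_1 = (1325 - 36^2)/1 = 29/1 = 29, a_1 = floor((36 + 36)/29) = 2.
  m_2 = 29*2 - 36 = 22, d_2 = (1325 - 22^2)/29 = 841/29 = 29, a_2 = floor((36 + 22)/29) = 2.
  m_3 = 29*2 - 22 = 36, d_3 = (1325 - 36^2)/29 = 29/29 = 1, a_3 = floor((36 + 36)/1) = 72.
  m_4 = 1*72 - 36 = 36, d_4 = (1325 - 36^2)/1 = 29/1 = 29: (m_4, d_4) = (m_1, d_1) = (36, 29), so from here the quotients repeat a_1, ..., a_3; the period length is 3.
Hence the expansion of sqrt(1325) is a_0 = 36 followed by the repeating block 2, 2, 72 (period 3).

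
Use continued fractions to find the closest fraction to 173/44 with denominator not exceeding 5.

4/1

Expand x = 173/44 as a continued fraction with the Euclidean algorithm:
  173 = 3*44 + 41, so a_0 = 3.
  44 = 1*41 + 3, so a_1 = 1.
  41 = 13*3 + 2, so a_2 = 13.
  3 = 1*2 + 1, so a_3 = 1.
  2 = 2*1 + 0, so a_4 = 2.
so x = [3; 1, 13, 1, 2].
Convergents (p_i = a_i*p_{i-1} + p_{i-2}, q_i = a_i*q_{i-1} + q_{i-2} with p_{-2}=0, p_{-1}=1, q_{-2}=1, q_{-1}=0), until the denominator exceeds 5:
  i=0: a_0=3, p_0 = 3*1 + 0 = 3, q_0 = 3*0 + 1 = 1.
  i=1: a_1=1, p_1 = 1*3 + 1 = 4, q_1 = 1*1 + 0 = 1.
  i=2: a_2=13, p_2 = 13*4 + 3 = 55, q_2 = 13*1 + 1 = 14.
q_2 = 14 > 5, so the last convergent with denominator <= 5 is p_1/q_1 = 4/1.
The closest fraction with denominator <= 5 is either p_1/q_1 or the intermediate fraction (k*p_1 + p_0)/(k*q_1 + q_0) with the largest k >= 1 whose denominator stays <= 5; these approach x as k grows, and every other convergent or intermediate fraction in range is farther away.
Largest k: floor((5 - q_0)/q_1) = floor((5 - 1)/1) = 4.
That gives (4*4 + 3)/(4*1 + 1) = 19/5.
Compare the errors: |x - 4/1| = |173*1 - 4*44|/(44*1) = 3/44, and |x - 19/5| = |173*5 - 19*44|/(44*5) = 29/220.
Cross-multiplying, 3*220 = 660 < 1276 = 29*44, so 3/44 is smaller: the convergent 4/1 is closer to x than 19/5.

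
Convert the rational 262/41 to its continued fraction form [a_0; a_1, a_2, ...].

Run the Euclidean algorithm on 262 and 41; the successive quotients are the partial quotients a_0, a_1, ... (each step inverts the fractional part left over by the previous one):
  262 = 6*41 + 16, so a_0 = 6.
  41 = 2*16 + 9, so a_1 = 2.
  16 = 1*9 + 7, so a_2 = 1.
  9 = 1*7 + 2, so a_3 = 1.
  7 = 3*2 + 1, so a_4 = 3.
  2 = 2*1 + 0, so a_5 = 2.
The remainder reaches 0 after 6 divisions, so the expansion has 6 partial quotients, read off in order.

[6; 2, 1, 1, 3, 2]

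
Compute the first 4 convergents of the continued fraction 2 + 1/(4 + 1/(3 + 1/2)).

2/1, 9/4, 29/13, 67/30

Using the convergent recurrence p_i = a_i*p_{i-1} + p_{i-2}, q_i = a_i*q_{i-1} + q_{i-2} with p_{-2}=0, p_{-1}=1, q_{-2}=1, q_{-1}=0:
  i=0: a_0=2, p_0 = 2*1 + 0 = 2, q_0 = 2*0 + 1 = 1.
  i=1: a_1=4, p_1 = 4*2 + 1 = 9, q_1 = 4*1 + 0 = 4.
  i=2: a_2=3, p_2 = 3*9 + 2 = 29, q_2 = 3*4 + 1 = 13.
  i=3: a_3=2, p_3 = 2*29 + 9 = 67, q_3 = 2*13 + 4 = 30.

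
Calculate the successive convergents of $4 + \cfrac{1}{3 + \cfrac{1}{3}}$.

Using the convergent recurrence p_i = a_i*p_{i-1} + p_{i-2}, q_i = a_i*q_{i-1} + q_{i-2} with p_{-2}=0, p_{-1}=1, q_{-2}=1, q_{-1}=0:
  i=0: a_0=4, p_0 = 4*1 + 0 = 4, q_0 = 4*0 + 1 = 1.
  i=1: a_1=3, p_1 = 3*4 + 1 = 13, q_1 = 3*1 + 0 = 3.
  i=2: a_2=3, p_2 = 3*13 + 4 = 43, q_2 = 3*3 + 1 = 10.

4/1, 13/3, 43/10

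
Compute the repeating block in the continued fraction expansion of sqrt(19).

Write x_i = (sqrt(19) + m_i)/d_i with (m_0, d_0) = (0, 1). a_0 = floor(sqrt(19)) = 4, since 4^2 = 16 <= 19 < 25 = 5^2.
Iterate m_{i+1} = d_i*a_i - m_i, d_{i+1} = (19 - m_{i+1}^2)/d_i, a_{i+1} = floor((a_0 + m_{i+1})/d_{i+1}):
  m_1 = 1*4 - 0 = 4, d_1 = (19 - 4^2)/1 = 3/1 = 3, a_1 = floor((4 + 4)/3) = 2.
  m_2 = 3*2 - 4 = 2, d_2 = (19 - 2^2)/3 = 15/3 = 5, a_2 = floor((4 + 2)/5) = 1.
  m_3 = 5*1 - 2 = 3, d_3 = (19 - 3^2)/5 = 10/5 = 2, a_3 = floor((4 + 3)/2) = 3.
  m_4 = 2*3 - 3 = 3, d_4 = (19 - 3^2)/2 = 10/2 = 5, a_4 = floor((4 + 3)/5) = 1.
  m_5 = 5*1 - 3 = 2, d_5 = (19 - 2^2)/5 = 15/5 = 3, a_5 = floor((4 + 2)/3) = 2.
  m_6 = 3*2 - 2 = 4, d_6 = (19 - 4^2)/3 = 3/3 = 1, a_6 = floor((4 + 4)/1) = 8.
  m_7 = 1*8 - 4 = 4, d_7 = (19 - 4^2)/1 = 3/1 = 3: (m_7, d_7) = (m_1, d_1) = (4, 3), so from here the quotients repeat a_1, ..., a_6; the period length is 6.
Hence the expansion of sqrt(19) is a_0 = 4 followed by the repeating block 2, 1, 3, 1, 2, 8 (period 6).

[4; (2, 1, 3, 1, 2, 8)]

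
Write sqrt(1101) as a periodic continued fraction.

[33; (5, 1, 1, 16, 22, 16, 1, 1, 5, 66)]

Write x_i = (sqrt(1101) + m_i)/d_i with (m_0, d_0) = (0, 1). a_0 = floor(sqrt(1101)) = 33, since 33^2 = 1089 <= 1101 < 1156 = 34^2.
Iterate m_{i+1} = d_i*a_i - m_i, d_{i+1} = (1101 - m_{i+1}^2)/d_i, a_{i+1} = floor((a_0 + m_{i+1})/d_{i+1}):
  m_1 = 1*33 - 0 = 33, d_1 = (1101 - 33^2)/1 = 12/1 = 12, a_1 = floor((33 + 33)/12) = 5.
  m_2 = 12*5 - 33 = 27, d_2 = (1101 - 27^2)/12 = 372/12 = 31, a_2 = floor((33 + 27)/31) = 1.
  m_3 = 31*1 - 27 = 4, d_3 = (1101 - 4^2)/31 = 1085/31 = 35, a_3 = floor((33 + 4)/35) = 1.
  m_4 = 35*1 - 4 = 31, d_4 = (1101 - 31^2)/35 = 140/35 = 4, a_4 = floor((33 + 31)/4) = 16.
  m_5 = 4*16 - 31 = 33, d_5 = (1101 - 33^2)/4 = 12/4 = 3, a_5 = floor((33 + 33)/3) = 22.
  m_6 = 3*22 - 33 = 33, d_6 = (1101 - 33^2)/3 = 12/3 = 4, a_6 = floor((33 + 33)/4) = 16.
  m_7 = 4*16 - 33 = 31, d_7 = (1101 - 31^2)/4 = 140/4 = 35, a_7 = floor((33 + 31)/35) = 1.
  m_8 = 35*1 - 31 = 4, d_8 = (1101 - 4^2)/35 = 1085/35 = 31, a_8 = floor((33 + 4)/31) = 1.
  m_9 = 31*1 - 4 = 27, d_9 = (1101 - 27^2)/31 = 372/31 = 12, a_9 = floor((33 + 27)/12) = 5.
  m_10 = 12*5 - 27 = 33, d_10 = (1101 - 33^2)/12 = 12/12 = 1, a_10 = floor((33 + 33)/1) = 66.
  m_11 = 1*66 - 33 = 33, d_11 = (1101 - 33^2)/1 = 12/1 = 12: (m_11, d_11) = (m_1, d_1) = (33, 12), so from here the quotients repeat a_1, ..., a_10; the period length is 10.
Hence the expansion of sqrt(1101) is a_0 = 33 followed by the repeating block 5, 1, 1, 16, 22, 16, 1, 1, 5, 66 (period 10).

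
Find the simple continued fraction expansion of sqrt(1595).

[39; (1, 14, 1, 78)]

Write x_i = (sqrt(1595) + m_i)/d_i with (m_0, d_0) = (0, 1). a_0 = floor(sqrt(1595)) = 39, since 39^2 = 1521 <= 1595 < 1600 = 40^2.
Iterate m_{i+1} = d_i*a_i - m_i, d_{i+1} = (1595 - m_{i+1}^2)/d_i, a_{i+1} = floor((a_0 + m_{i+1})/d_{i+1}):
  m_1 = 1*39 - 0 = 39, d_1 = (1595 - 39^2)/1 = 74/1 = 74, a_1 = floor((39 + 39)/74) = 1.
  m_2 = 74*1 - 39 = 35, d_2 = (1595 - 35^2)/74 = 370/74 = 5, a_2 = floor((39 + 35)/5) = 14.
  m_3 = 5*14 - 35 = 35, d_3 = (1595 - 35^2)/5 = 370/5 = 74, a_3 = floor((39 + 35)/74) = 1.
  m_4 = 74*1 - 35 = 39, d_4 = (1595 - 39^2)/74 = 74/74 = 1, a_4 = floor((39 + 39)/1) = 78.
  m_5 = 1*78 - 39 = 39, d_5 = (1595 - 39^2)/1 = 74/1 = 74: (m_5, d_5) = (m_1, d_1) = (39, 74), so from here the quotients repeat a_1, ..., a_4; the period length is 4.
Hence the expansion of sqrt(1595) is a_0 = 39 followed by the repeating block 1, 14, 1, 78 (period 4).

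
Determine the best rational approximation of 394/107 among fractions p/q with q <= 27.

81/22

Expand x = 394/107 as a continued fraction with the Euclidean algorithm:
  394 = 3*107 + 73, so a_0 = 3.
  107 = 1*73 + 34, so a_1 = 1.
  73 = 2*34 + 5, so a_2 = 2.
  34 = 6*5 + 4, so a_3 = 6.
  5 = 1*4 + 1, so a_4 = 1.
  4 = 4*1 + 0, so a_5 = 4.
so x = [3; 1, 2, 6, 1, 4].
Convergents (p_i = a_i*p_{i-1} + p_{i-2}, q_i = a_i*q_{i-1} + q_{i-2} with p_{-2}=0, p_{-1}=1, q_{-2}=1, q_{-1}=0), until the denominator exceeds 27:
  i=0: a_0=3, p_0 = 3*1 + 0 = 3, q_0 = 3*0 + 1 = 1.
  i=1: a_1=1, p_1 = 1*3 + 1 = 4, q_1 = 1*1 + 0 = 1.
  i=2: a_2=2, p_2 = 2*4 + 3 = 11, q_2 = 2*1 + 1 = 3.
  i=3: a_3=6, p_3 = 6*11 + 4 = 70, q_3 = 6*3 + 1 = 19.
  i=4: a_4=1, p_4 = 1*70 + 11 = 81, q_4 = 1*19 + 3 = 22.
  i=5: a_5=4, p_5 = 4*81 + 70 = 394, q_5 = 4*22 + 19 = 107.
q_5 = 107 > 27, so the last convergent with denominator <= 27 is p_4/q_4 = 81/22.
The closest fraction with denominator <= 27 is either p_4/q_4 or the intermediate fraction (k*p_4 + p_3)/(k*q_4 + q_3) with the largest k >= 1 whose denominator stays <= 27; these approach x as k grows, and every other convergent or intermediate fraction in range is farther away.
Largest k: floor((27 - q_3)/q_4) = floor((27 - 19)/22) = 0.
Since k = 0, no intermediate fraction beyond p_4/q_4 has denominator <= 27, so the convergent 81/22 is the closest (its error is |394*22 - 81*107|/(107*22) = 1/2354).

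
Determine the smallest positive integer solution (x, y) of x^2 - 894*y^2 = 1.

(x, y) = (299, 10)

First expand sqrt(894) as a continued fraction. With x_i = (sqrt(894) + m_i)/d_i and (m_0, d_0) = (0, 1): a_0 = floor(sqrt(894)) = 29, since 29^2 = 841 <= 894 < 900 = 30^2.
Iterate m_{i+1} = d_i*a_i - m_i, d_{i+1} = (894 - m_{i+1}^2)/d_i, a_{i+1} = floor((a_0 + m_{i+1})/d_{i+1}):
  m_1 = 1*29 - 0 = 29, d_1 = (894 - 29^2)/1 = 53/1 = 53, a_1 = floor((29 + 29)/53) = 1.
  m_2 = 53*1 - 29 = 24, d_2 = (894 - 24^2)/53 = 318/53 = 6, a_2 = floor((29 + 24)/6) = 8.
  m_3 = 6*8 - 24 = 24, d_3 = (894 - 24^2)/6 = 318/6 = 53, a_3 = floor((29 + 24)/53) = 1.
  m_4 = 53*1 - 24 = 29, d_4 = (894 - 29^2)/53 = 53/53 = 1, a_4 = floor((29 + 29)/1) = 58.
  m_5 = 1*58 - 29 = 29, d_5 = (894 - 29^2)/1 = 53/1 = 53: (m_5, d_5) = (m_1, d_1) = (29, 53), so from here the quotients repeat a_1, ..., a_4; the period length is 4.
So sqrt(894) = [29; (1, 8, 1, 58)] with period length k = 4.
k is even, so the fundamental solution of x^2 - 894y^2 = 1 is (p_{k-1}, q_{k-1}) = (p_3, q_3); compute convergents through index 3.
Convergents (p_i = a_i*p_{i-1} + p_{i-2}, q_i = a_i*q_{i-1} + q_{i-2} with p_{-2}=0, p_{-1}=1, q_{-2}=1, q_{-1}=0):
  i=0: a_0=29, p_0 = 29*1 + 0 = 29, q_0 = 29*0 + 1 = 1.
  i=1: a_1=1, p_1 = 1*29 + 1 = 30, q_1 = 1*1 + 0 = 1.
  i=2: a_2=8, p_2 = 8*30 + 29 = 269, q_2 = 8*1 + 1 = 9.
  i=3: a_3=1, p_3 = 1*269 + 30 = 299, q_3 = 1*9 + 1 = 10.
Check: 299^2 - 894*10^2 = 89401 - 89400 = 1, so (x, y) = (299, 10) solves the equation, and by the theorem it is the least positive solution.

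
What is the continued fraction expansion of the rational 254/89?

Run the Euclidean algorithm on 254 and 89; the successive quotients are the partial quotients a_0, a_1, ... (each step inverts the fractional part left over by the previous one):
  254 = 2*89 + 76, so a_0 = 2.
  89 = 1*76 + 13, so a_1 = 1.
  76 = 5*13 + 11, so a_2 = 5.
  13 = 1*11 + 2, so a_3 = 1.
  11 = 5*2 + 1, so a_4 = 5.
  2 = 2*1 + 0, so a_5 = 2.
The remainder reaches 0 after 6 divisions, so the expansion has 6 partial quotients, read off in order.

[2; 1, 5, 1, 5, 2]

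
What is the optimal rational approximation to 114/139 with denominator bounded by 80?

Expand x = 114/139 as a continued fraction with the Euclidean algorithm:
  114 = 0*139 + 114, so a_0 = 0.
  139 = 1*114 + 25, so a_1 = 1.
  114 = 4*25 + 14, so a_2 = 4.
  25 = 1*14 + 11, so a_3 = 1.
  14 = 1*11 + 3, so a_4 = 1.
  11 = 3*3 + 2, so a_5 = 3.
  3 = 1*2 + 1, so a_6 = 1.
  2 = 2*1 + 0, so a_7 = 2.
so x = [0; 1, 4, 1, 1, 3, 1, 2].
Convergents (p_i = a_i*p_{i-1} + p_{i-2}, q_i = a_i*q_{i-1} + q_{i-2} with p_{-2}=0, p_{-1}=1, q_{-2}=1, q_{-1}=0), until the denominator exceeds 80:
  i=0: a_0=0, p_0 = 0*1 + 0 = 0, q_0 = 0*0 + 1 = 1.
  i=1: a_1=1, p_1 = 1*0 + 1 = 1, q_1 = 1*1 + 0 = 1.
  i=2: a_2=4, p_2 = 4*1 + 0 = 4, q_2 = 4*1 + 1 = 5.
  i=3: a_3=1, p_3 = 1*4 + 1 = 5, q_3 = 1*5 + 1 = 6.
  i=4: a_4=1, p_4 = 1*5 + 4 = 9, q_4 = 1*6 + 5 = 11.
  i=5: a_5=3, p_5 = 3*9 + 5 = 32, q_5 = 3*11 + 6 = 39.
  i=6: a_6=1, p_6 = 1*32 + 9 = 41, q_6 = 1*39 + 11 = 50.
  i=7: a_7=2, p_7 = 2*41 + 32 = 114, q_7 = 2*50 + 39 = 139.
q_7 = 139 > 80, so the last convergent with denominator <= 80 is p_6/q_6 = 41/50.
The closest fraction with denominator <= 80 is either p_6/q_6 or the intermediate fraction (k*p_6 + p_5)/(k*q_6 + q_5) with the largest k >= 1 whose denominator stays <= 80; these approach x as k grows, and every other convergent or intermediate fraction in range is farther away.
Largest k: floor((80 - q_5)/q_6) = floor((80 - 39)/50) = 0.
Since k = 0, no intermediate fraction beyond p_6/q_6 has denominator <= 80, so the convergent 41/50 is the closest (its error is |114*50 - 41*139|/(139*50) = 1/6950).

41/50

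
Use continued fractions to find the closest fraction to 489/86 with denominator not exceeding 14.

Expand x = 489/86 as a continued fraction with the Euclidean algorithm:
  489 = 5*86 + 59, so a_0 = 5.
  86 = 1*59 + 27, so a_1 = 1.
  59 = 2*27 + 5, so a_2 = 2.
  27 = 5*5 + 2, so a_3 = 5.
  5 = 2*2 + 1, so a_4 = 2.
  2 = 2*1 + 0, so a_5 = 2.
so x = [5; 1, 2, 5, 2, 2].
Convergents (p_i = a_i*p_{i-1} + p_{i-2}, q_i = a_i*q_{i-1} + q_{i-2} with p_{-2}=0, p_{-1}=1, q_{-2}=1, q_{-1}=0), until the denominator exceeds 14:
  i=0: a_0=5, p_0 = 5*1 + 0 = 5, q_0 = 5*0 + 1 = 1.
  i=1: a_1=1, p_1 = 1*5 + 1 = 6, q_1 = 1*1 + 0 = 1.
  i=2: a_2=2, p_2 = 2*6 + 5 = 17, q_2 = 2*1 + 1 = 3.
  i=3: a_3=5, p_3 = 5*17 + 6 = 91, q_3 = 5*3 + 1 = 16.
q_3 = 16 > 14, so the last convergent with denominator <= 14 is p_2/q_2 = 17/3.
The closest fraction with denominator <= 14 is either p_2/q_2 or the intermediate fraction (k*p_2 + p_1)/(k*q_2 + q_1) with the largest k >= 1 whose denominator stays <= 14; these approach x as k grows, and every other convergent or intermediate fraction in range is farther away.
Largest k: floor((14 - q_1)/q_2) = floor((14 - 1)/3) = 4.
That gives (4*17 + 6)/(4*3 + 1) = 74/13.
Compare the errors: |x - 17/3| = |489*3 - 17*86|/(86*3) = 5/258, and |x - 74/13| = |489*13 - 74*86|/(86*13) = 7/1118.
Cross-multiplying, 7*258 = 1806 < 5590 = 5*1118, so 7/1118 is smaller: the intermediate fraction 74/13 is closer to x than 17/3.

74/13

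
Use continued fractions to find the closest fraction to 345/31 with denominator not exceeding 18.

89/8

Expand x = 345/31 as a continued fraction with the Euclidean algorithm:
  345 = 11*31 + 4, so a_0 = 11.
  31 = 7*4 + 3, so a_1 = 7.
  4 = 1*3 + 1, so a_2 = 1.
  3 = 3*1 + 0, so a_3 = 3.
so x = [11; 7, 1, 3].
Convergents (p_i = a_i*p_{i-1} + p_{i-2}, q_i = a_i*q_{i-1} + q_{i-2} with p_{-2}=0, p_{-1}=1, q_{-2}=1, q_{-1}=0), until the denominator exceeds 18:
  i=0: a_0=11, p_0 = 11*1 + 0 = 11, q_0 = 11*0 + 1 = 1.
  i=1: a_1=7, p_1 = 7*11 + 1 = 78, q_1 = 7*1 + 0 = 7.
  i=2: a_2=1, p_2 = 1*78 + 11 = 89, q_2 = 1*7 + 1 = 8.
  i=3: a_3=3, p_3 = 3*89 + 78 = 345, q_3 = 3*8 + 7 = 31.
q_3 = 31 > 18, so the last convergent with denominator <= 18 is p_2/q_2 = 89/8.
The closest fraction with denominator <= 18 is either p_2/q_2 or the intermediate fraction (k*p_2 + p_1)/(k*q_2 + q_1) with the largest k >= 1 whose denominator stays <= 18; these approach x as k grows, and every other convergent or intermediate fraction in range is farther away.
Largest k: floor((18 - q_1)/q_2) = floor((18 - 7)/8) = 1.
That gives (1*89 + 78)/(1*8 + 7) = 167/15.
Compare the errors: |x - 89/8| = |345*8 - 89*31|/(31*8) = 1/248, and |x - 167/15| = |345*15 - 167*31|/(31*15) = 2/465.
Cross-multiplying, 1*465 = 465 < 496 = 2*248, so 1/248 is smaller: the convergent 89/8 is closer to x than 167/15.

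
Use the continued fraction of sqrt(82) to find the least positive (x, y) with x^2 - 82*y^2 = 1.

First expand sqrt(82) as a continued fraction. With x_i = (sqrt(82) + m_i)/d_i and (m_0, d_0) = (0, 1): a_0 = floor(sqrt(82)) = 9, since 9^2 = 81 <= 82 < 100 = 10^2.
Iterate m_{i+1} = d_i*a_i - m_i, d_{i+1} = (82 - m_{i+1}^2)/d_i, a_{i+1} = floor((a_0 + m_{i+1})/d_{i+1}):
  m_1 = 1*9 - 0 = 9, d_1 = (82 - 9^2)/1 = 1/1 = 1, a_1 = floor((9 + 9)/1) = 18.
  m_2 = 1*18 - 9 = 9, d_2 = (82 - 9^2)/1 = 1/1 = 1: (m_2, d_2) = (m_1, d_1) = (9, 1), so from here the quotient a_1 repeats; the period length is 1.
So sqrt(82) = [9; (18)] with period length k = 1.
k is odd, so (p_{k-1}, q_{k-1}) only solves x^2 - 82y^2 = -1 and the fundamental solution of x^2 - 82y^2 = 1 is (p_{2k-1}, q_{2k-1}) = (p_1, q_1); compute convergents through index 1, running through the period twice.
Convergents (p_i = a_i*p_{i-1} + p_{i-2}, q_i = a_i*q_{i-1} + q_{i-2} with p_{-2}=0, p_{-1}=1, q_{-2}=1, q_{-1}=0):
  i=0: a_0=9, p_0 = 9*1 + 0 = 9, q_0 = 9*0 + 1 = 1.
  i=1: a_1=18, p_1 = 18*9 + 1 = 163, q_1 = 18*1 + 0 = 18.
Indeed p_0^2 - 82*q_0^2 = 81 - 82 = -1, not +1.
Check: 163^2 - 82*18^2 = 26569 - 26568 = 1, so (x, y) = (163, 18) solves the equation, and by the theorem it is the least positive solution.

(x, y) = (163, 18)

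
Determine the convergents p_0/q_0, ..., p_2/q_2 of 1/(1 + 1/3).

0/1, 1/1, 3/4

Using the convergent recurrence p_i = a_i*p_{i-1} + p_{i-2}, q_i = a_i*q_{i-1} + q_{i-2} with p_{-2}=0, p_{-1}=1, q_{-2}=1, q_{-1}=0:
  i=0: a_0=0, p_0 = 0*1 + 0 = 0, q_0 = 0*0 + 1 = 1.
  i=1: a_1=1, p_1 = 1*0 + 1 = 1, q_1 = 1*1 + 0 = 1.
  i=2: a_2=3, p_2 = 3*1 + 0 = 3, q_2 = 3*1 + 1 = 4.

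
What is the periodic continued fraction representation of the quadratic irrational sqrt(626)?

[25; (50)]

Write x_i = (sqrt(626) + m_i)/d_i with (m_0, d_0) = (0, 1). a_0 = floor(sqrt(626)) = 25, since 25^2 = 625 <= 626 < 676 = 26^2.
Iterate m_{i+1} = d_i*a_i - m_i, d_{i+1} = (626 - m_{i+1}^2)/d_i, a_{i+1} = floor((a_0 + m_{i+1})/d_{i+1}):
  m_1 = 1*25 - 0 = 25, d_1 = (626 - 25^2)/1 = 1/1 = 1, a_1 = floor((25 + 25)/1) = 50.
  m_2 = 1*50 - 25 = 25, d_2 = (626 - 25^2)/1 = 1/1 = 1: (m_2, d_2) = (m_1, d_1) = (25, 1), so from here the quotient a_1 repeats; the period length is 1.
Hence the expansion of sqrt(626) is a_0 = 25 followed by the repeating block 50 (period 1).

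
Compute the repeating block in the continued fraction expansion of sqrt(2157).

[46; (2, 3, 1, 12, 2, 30, 2, 12, 1, 3, 2, 92)]

Write x_i = (sqrt(2157) + m_i)/d_i with (m_0, d_0) = (0, 1). a_0 = floor(sqrt(2157)) = 46, since 46^2 = 2116 <= 2157 < 2209 = 47^2.
Iterate m_{i+1} = d_i*a_i - m_i, d_{i+1} = (2157 - m_{i+1}^2)/d_i, a_{i+1} = floor((a_0 + m_{i+1})/d_{i+1}):
  m_1 = 1*46 - 0 = 46, d_1 = (2157 - 46^2)/1 = 41/1 = 41, a_1 = floor((46 + 46)/41) = 2.
  m_2 = 41*2 - 46 = 36, d_2 = (2157 - 36^2)/41 = 861/41 = 21, a_2 = floor((46 + 36)/21) = 3.
  m_3 = 21*3 - 36 = 27, d_3 = (2157 - 27^2)/21 = 1428/21 = 68, a_3 = floor((46 + 27)/68) = 1.
  m_4 = 68*1 - 27 = 41, d_4 = (2157 - 41^2)/68 = 476/68 = 7, a_4 = floor((46 + 41)/7) = 12.
  m_5 = 7*12 - 41 = 43, d_5 = (2157 - 43^2)/7 = 308/7 = 44, a_5 = floor((46 + 43)/44) = 2.
  m_6 = 44*2 - 43 = 45, d_6 = (2157 - 45^2)/44 = 132/44 = 3, a_6 = floor((46 + 45)/3) = 30.
  m_7 = 3*30 - 45 = 45, d_7 = (2157 - 45^2)/3 = 132/3 = 44, a_7 = floor((46 + 45)/44) = 2.
  m_8 = 44*2 - 45 = 43, d_8 = (2157 - 43^2)/44 = 308/44 = 7, a_8 = floor((46 + 43)/7) = 12.
  m_9 = 7*12 - 43 = 41, d_9 = (2157 - 41^2)/7 = 476/7 = 68, a_9 = floor((46 + 41)/68) = 1.
  m_10 = 68*1 - 41 = 27, d_10 = (2157 - 27^2)/68 = 1428/68 = 21, a_10 = floor((46 + 27)/21) = 3.
  m_11 = 21*3 - 27 = 36, d_11 = (2157 - 36^2)/21 = 861/21 = 41, a_11 = floor((46 + 36)/41) = 2.
  m_12 = 41*2 - 36 = 46, d_12 = (2157 - 46^2)/41 = 41/41 = 1, a_12 = floor((46 + 46)/1) = 92.
  m_13 = 1*92 - 46 = 46, d_13 = (2157 - 46^2)/1 = 41/1 = 41: (m_13, d_13) = (m_1, d_1) = (46, 41), so from here the quotients repeat a_1, ..., a_12; the period length is 12.
Hence the expansion of sqrt(2157) is a_0 = 46 followed by the repeating block 2, 3, 1, 12, 2, 30, 2, 12, 1, 3, 2, 92 (period 12).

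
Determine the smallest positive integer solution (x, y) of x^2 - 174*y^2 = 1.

First expand sqrt(174) as a continued fraction. With x_i = (sqrt(174) + m_i)/d_i and (m_0, d_0) = (0, 1): a_0 = floor(sqrt(174)) = 13, since 13^2 = 169 <= 174 < 196 = 14^2.
Iterate m_{i+1} = d_i*a_i - m_i, d_{i+1} = (174 - m_{i+1}^2)/d_i, a_{i+1} = floor((a_0 + m_{i+1})/d_{i+1}):
  m_1 = 1*13 - 0 = 13, d_1 = (174 - 13^2)/1 = 5/1 = 5, a_1 = floor((13 + 13)/5) = 5.
  m_2 = 5*5 - 13 = 12, d_2 = (174 - 12^2)/5 = 30/5 = 6, a_2 = floor((13 + 12)/6) = 4.
  m_3 = 6*4 - 12 = 12, d_3 = (174 - 12^2)/6 = 30/6 = 5, a_3 = floor((13 + 12)/5) = 5.
  m_4 = 5*5 - 12 = 13, d_4 = (174 - 13^2)/5 = 5/5 = 1, a_4 = floor((13 + 13)/1) = 26.
  m_5 = 1*26 - 13 = 13, d_5 = (174 - 13^2)/1 = 5/1 = 5: (m_5, d_5) = (m_1, d_1) = (13, 5), so from here the quotients repeat a_1, ..., a_4; the period length is 4.
So sqrt(174) = [13; (5, 4, 5, 26)] with period length k = 4.
k is even, so the fundamental solution of x^2 - 174y^2 = 1 is (p_{k-1}, q_{k-1}) = (p_3, q_3); compute convergents through index 3.
Convergents (p_i = a_i*p_{i-1} + p_{i-2}, q_i = a_i*q_{i-1} + q_{i-2} with p_{-2}=0, p_{-1}=1, q_{-2}=1, q_{-1}=0):
  i=0: a_0=13, p_0 = 13*1 + 0 = 13, q_0 = 13*0 + 1 = 1.
  i=1: a_1=5, p_1 = 5*13 + 1 = 66, q_1 = 5*1 + 0 = 5.
  i=2: a_2=4, p_2 = 4*66 + 13 = 277, q_2 = 4*5 + 1 = 21.
  i=3: a_3=5, p_3 = 5*277 + 66 = 1451, q_3 = 5*21 + 5 = 110.
Check: 1451^2 - 174*110^2 = 2105401 - 2105400 = 1, so (x, y) = (1451, 110) solves the equation, and by the theorem it is the least positive solution.

(x, y) = (1451, 110)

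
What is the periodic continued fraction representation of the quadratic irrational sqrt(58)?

[7; (1, 1, 1, 1, 1, 1, 14)]

Write x_i = (sqrt(58) + m_i)/d_i with (m_0, d_0) = (0, 1). a_0 = floor(sqrt(58)) = 7, since 7^2 = 49 <= 58 < 64 = 8^2.
Iterate m_{i+1} = d_i*a_i - m_i, d_{i+1} = (58 - m_{i+1}^2)/d_i, a_{i+1} = floor((a_0 + m_{i+1})/d_{i+1}):
  m_1 = 1*7 - 0 = 7, d_1 = (58 - 7^2)/1 = 9/1 = 9, a_1 = floor((7 + 7)/9) = 1.
  m_2 = 9*1 - 7 = 2, d_2 = (58 - 2^2)/9 = 54/9 = 6, a_2 = floor((7 + 2)/6) = 1.
  m_3 = 6*1 - 2 = 4, d_3 = (58 - 4^2)/6 = 42/6 = 7, a_3 = floor((7 + 4)/7) = 1.
  m_4 = 7*1 - 4 = 3, d_4 = (58 - 3^2)/7 = 49/7 = 7, a_4 = floor((7 + 3)/7) = 1.
  m_5 = 7*1 - 3 = 4, d_5 = (58 - 4^2)/7 = 42/7 = 6, a_5 = floor((7 + 4)/6) = 1.
  m_6 = 6*1 - 4 = 2, d_6 = (58 - 2^2)/6 = 54/6 = 9, a_6 = floor((7 + 2)/9) = 1.
  m_7 = 9*1 - 2 = 7, d_7 = (58 - 7^2)/9 = 9/9 = 1, a_7 = floor((7 + 7)/1) = 14.
  m_8 = 1*14 - 7 = 7, d_8 = (58 - 7^2)/1 = 9/1 = 9: (m_8, d_8) = (m_1, d_1) = (7, 9), so from here the quotients repeat a_1, ..., a_7; the period length is 7.
Hence the expansion of sqrt(58) is a_0 = 7 followed by the repeating block 1, 1, 1, 1, 1, 1, 14 (period 7).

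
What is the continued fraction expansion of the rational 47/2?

Run the Euclidean algorithm on 47 and 2; the successive quotients are the partial quotients a_0, a_1, ... (each step inverts the fractional part left over by the previous one):
  47 = 23*2 + 1, so a_0 = 23.
  2 = 2*1 + 0, so a_1 = 2.
The remainder reaches 0 after 2 divisions, so the expansion has 2 partial quotients, read off in order.

[23; 2]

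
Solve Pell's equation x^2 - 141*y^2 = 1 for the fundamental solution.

First expand sqrt(141) as a continued fraction. With x_i = (sqrt(141) + m_i)/d_i and (m_0, d_0) = (0, 1): a_0 = floor(sqrt(141)) = 11, since 11^2 = 121 <= 141 < 144 = 12^2.
Iterate m_{i+1} = d_i*a_i - m_i, d_{i+1} = (141 - m_{i+1}^2)/d_i, a_{i+1} = floor((a_0 + m_{i+1})/d_{i+1}):
  m_1 = 1*11 - 0 = 11, d_1 = (141 - 11^2)/1 = 20/1 = 20, a_1 = floor((11 + 11)/20) = 1.
  m_2 = 20*1 - 11 = 9, d_2 = (141 - 9^2)/20 = 60/20 = 3, a_2 = floor((11 + 9)/3) = 6.
  m_3 = 3*6 - 9 = 9, d_3 = (141 - 9^2)/3 = 60/3 = 20, a_3 = floor((11 + 9)/20) = 1.
  m_4 = 20*1 - 9 = 11, d_4 = (141 - 11^2)/20 = 20/20 = 1, a_4 = floor((11 + 11)/1) = 22.
  m_5 = 1*22 - 11 = 11, d_5 = (141 - 11^2)/1 = 20/1 = 20: (m_5, d_5) = (m_1, d_1) = (11, 20), so from here the quotients repeat a_1, ..., a_4; the period length is 4.
So sqrt(141) = [11; (1, 6, 1, 22)] with period length k = 4.
k is even, so the fundamental solution of x^2 - 141y^2 = 1 is (p_{k-1}, q_{k-1}) = (p_3, q_3); compute convergents through index 3.
Convergents (p_i = a_i*p_{i-1} + p_{i-2}, q_i = a_i*q_{i-1} + q_{i-2} with p_{-2}=0, p_{-1}=1, q_{-2}=1, q_{-1}=0):
  i=0: a_0=11, p_0 = 11*1 + 0 = 11, q_0 = 11*0 + 1 = 1.
  i=1: a_1=1, p_1 = 1*11 + 1 = 12, q_1 = 1*1 + 0 = 1.
  i=2: a_2=6, p_2 = 6*12 + 11 = 83, q_2 = 6*1 + 1 = 7.
  i=3: a_3=1, p_3 = 1*83 + 12 = 95, q_3 = 1*7 + 1 = 8.
Check: 95^2 - 141*8^2 = 9025 - 9024 = 1, so (x, y) = (95, 8) solves the equation, and by the theorem it is the least positive solution.

(x, y) = (95, 8)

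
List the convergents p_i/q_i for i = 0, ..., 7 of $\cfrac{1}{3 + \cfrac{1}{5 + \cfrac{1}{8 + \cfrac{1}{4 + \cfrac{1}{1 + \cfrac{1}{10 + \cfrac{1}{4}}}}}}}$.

Using the convergent recurrence p_i = a_i*p_{i-1} + p_{i-2}, q_i = a_i*q_{i-1} + q_{i-2} with p_{-2}=0, p_{-1}=1, q_{-2}=1, q_{-1}=0:
  i=0: a_0=0, p_0 = 0*1 + 0 = 0, q_0 = 0*0 + 1 = 1.
  i=1: a_1=3, p_1 = 3*0 + 1 = 1, q_1 = 3*1 + 0 = 3.
  i=2: a_2=5, p_2 = 5*1 + 0 = 5, q_2 = 5*3 + 1 = 16.
  i=3: a_3=8, p_3 = 8*5 + 1 = 41, q_3 = 8*16 + 3 = 131.
  i=4: a_4=4, p_4 = 4*41 + 5 = 169, q_4 = 4*131 + 16 = 540.
  i=5: a_5=1, p_5 = 1*169 + 41 = 210, q_5 = 1*540 + 131 = 671.
  i=6: a_6=10, p_6 = 10*210 + 169 = 2269, q_6 = 10*671 + 540 = 7250.
  i=7: a_7=4, p_7 = 4*2269 + 210 = 9286, q_7 = 4*7250 + 671 = 29671.

0/1, 1/3, 5/16, 41/131, 169/540, 210/671, 2269/7250, 9286/29671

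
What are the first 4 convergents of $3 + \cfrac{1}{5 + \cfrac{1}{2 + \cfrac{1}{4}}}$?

3/1, 16/5, 35/11, 156/49

Using the convergent recurrence p_i = a_i*p_{i-1} + p_{i-2}, q_i = a_i*q_{i-1} + q_{i-2} with p_{-2}=0, p_{-1}=1, q_{-2}=1, q_{-1}=0:
  i=0: a_0=3, p_0 = 3*1 + 0 = 3, q_0 = 3*0 + 1 = 1.
  i=1: a_1=5, p_1 = 5*3 + 1 = 16, q_1 = 5*1 + 0 = 5.
  i=2: a_2=2, p_2 = 2*16 + 3 = 35, q_2 = 2*5 + 1 = 11.
  i=3: a_3=4, p_3 = 4*35 + 16 = 156, q_3 = 4*11 + 5 = 49.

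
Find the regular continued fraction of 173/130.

[1; 3, 43]

Run the Euclidean algorithm on 173 and 130; the successive quotients are the partial quotients a_0, a_1, ... (each step inverts the fractional part left over by the previous one):
  173 = 1*130 + 43, so a_0 = 1.
  130 = 3*43 + 1, so a_1 = 3.
  43 = 43*1 + 0, so a_2 = 43.
The remainder reaches 0 after 3 divisions, so the expansion has 3 partial quotients, read off in order.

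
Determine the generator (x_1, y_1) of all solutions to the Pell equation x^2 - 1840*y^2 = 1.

First expand sqrt(1840) as a continued fraction. With x_i = (sqrt(1840) + m_i)/d_i and (m_0, d_0) = (0, 1): a_0 = floor(sqrt(1840)) = 42, since 42^2 = 1764 <= 1840 < 1849 = 43^2.
Iterate m_{i+1} = d_i*a_i - m_i, d_{i+1} = (1840 - m_{i+1}^2)/d_i, a_{i+1} = floor((a_0 + m_{i+1})/d_{i+1}):
  m_1 = 1*42 - 0 = 42, d_1 = (1840 - 42^2)/1 = 76/1 = 76, a_1 = floor((42 + 42)/76) = 1.
  m_2 = 76*1 - 42 = 34, d_2 = (1840 - 34^2)/76 = 684/76 = 9, a_2 = floor((42 + 34)/9) = 8.
  m_3 = 9*8 - 34 = 38, d_3 = (1840 - 38^2)/9 = 396/9 = 44, a_3 = floor((42 + 38)/44) = 1.
  m_4 = 44*1 - 38 = 6, d_4 = (1840 - 6^2)/44 = 1804/44 = 41, a_4 = floor((42 + 6)/41) = 1.
  m_5 = 41*1 - 6 = 35, d_5 = (1840 - 35^2)/41 = 615/41 = 15, a_5 = floor((42 + 35)/15) = 5.
  m_6 = 15*5 - 35 = 40, d_6 = (1840 - 40^2)/15 = 240/15 = 16, a_6 = floor((42 + 40)/16) = 5.
  m_7 = 16*5 - 40 = 40, d_7 = (1840 - 40^2)/16 = 240/16 = 15, a_7 = floor((42 + 40)/15) = 5.
  m_8 = 15*5 - 40 = 35, d_8 = (1840 - 35^2)/15 = 615/15 = 41, a_8 = floor((42 + 35)/41) = 1.
  m_9 = 41*1 - 35 = 6, d_9 = (1840 - 6^2)/41 = 1804/41 = 44, a_9 = floor((42 + 6)/44) = 1.
  m_10 = 44*1 - 6 = 38, d_10 = (1840 - 38^2)/44 = 396/44 = 9, a_10 = floor((42 + 38)/9) = 8.
  m_11 = 9*8 - 38 = 34, d_11 = (1840 - 34^2)/9 = 684/9 = 76, a_11 = floor((42 + 34)/76) = 1.
  m_12 = 76*1 - 34 = 42, d_12 = (1840 - 42^2)/76 = 76/76 = 1, a_12 = floor((42 + 42)/1) = 84.
  m_13 = 1*84 - 42 = 42, d_13 = (1840 - 42^2)/1 = 76/1 = 76: (m_13, d_13) = (m_1, d_1) = (42, 76), so from here the quotients repeat a_1, ..., a_12; the period length is 12.
So sqrt(1840) = [42; (1, 8, 1, 1, 5, 5, 5, 1, 1, 8, 1, 84)] with period length k = 12.
k is even, so the fundamental solution of x^2 - 1840y^2 = 1 is (p_{k-1}, q_{k-1}) = (p_11, q_11); compute convergents through index 11.
Convergents (p_i = a_i*p_{i-1} + p_{i-2}, q_i = a_i*q_{i-1} + q_{i-2} with p_{-2}=0, p_{-1}=1, q_{-2}=1, q_{-1}=0):
  i=0: a_0=42, p_0 = 42*1 + 0 = 42, q_0 = 42*0 + 1 = 1.
  i=1: a_1=1, p_1 = 1*42 + 1 = 43, q_1 = 1*1 + 0 = 1.
  i=2: a_2=8, p_2 = 8*43 + 42 = 386, q_2 = 8*1 + 1 = 9.
  i=3: a_3=1, p_3 = 1*386 + 43 = 429, q_3 = 1*9 + 1 = 10.
  i=4: a_4=1, p_4 = 1*429 + 386 = 815, q_4 = 1*10 + 9 = 19.
  i=5: a_5=5, p_5 = 5*815 + 429 = 4504, q_5 = 5*19 + 10 = 105.
  i=6: a_6=5, p_6 = 5*4504 + 815 = 23335, q_6 = 5*105 + 19 = 544.
  i=7: a_7=5, p_7 = 5*23335 + 4504 = 121179, q_7 = 5*544 + 105 = 2825.
  i=8: a_8=1, p_8 = 1*121179 + 23335 = 144514, q_8 = 1*2825 + 544 = 3369.
  i=9: a_9=1, p_9 = 1*144514 + 121179 = 265693, q_9 = 1*3369 + 2825 = 6194.
  i=10: a_10=8, p_10 = 8*265693 + 144514 = 2270058, q_10 = 8*6194 + 3369 = 52921.
  i=11: a_11=1, p_11 = 1*2270058 + 265693 = 2535751, q_11 = 1*52921 + 6194 = 59115.
Check: 2535751^2 - 1840*59115^2 = 6430033134001 - 6430033134000 = 1, so (x, y) = (2535751, 59115) solves the equation, and by the theorem it is the least positive solution.

(x, y) = (2535751, 59115)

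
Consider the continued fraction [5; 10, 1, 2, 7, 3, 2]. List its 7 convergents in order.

5/1, 51/10, 56/11, 163/32, 1197/235, 3754/737, 8705/1709

Using the convergent recurrence p_i = a_i*p_{i-1} + p_{i-2}, q_i = a_i*q_{i-1} + q_{i-2} with p_{-2}=0, p_{-1}=1, q_{-2}=1, q_{-1}=0:
  i=0: a_0=5, p_0 = 5*1 + 0 = 5, q_0 = 5*0 + 1 = 1.
  i=1: a_1=10, p_1 = 10*5 + 1 = 51, q_1 = 10*1 + 0 = 10.
  i=2: a_2=1, p_2 = 1*51 + 5 = 56, q_2 = 1*10 + 1 = 11.
  i=3: a_3=2, p_3 = 2*56 + 51 = 163, q_3 = 2*11 + 10 = 32.
  i=4: a_4=7, p_4 = 7*163 + 56 = 1197, q_4 = 7*32 + 11 = 235.
  i=5: a_5=3, p_5 = 3*1197 + 163 = 3754, q_5 = 3*235 + 32 = 737.
  i=6: a_6=2, p_6 = 2*3754 + 1197 = 8705, q_6 = 2*737 + 235 = 1709.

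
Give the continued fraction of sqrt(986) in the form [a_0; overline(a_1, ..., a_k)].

[31; overline(2, 2, 62)]

Write x_i = (sqrt(986) + m_i)/d_i with (m_0, d_0) = (0, 1). a_0 = floor(sqrt(986)) = 31, since 31^2 = 961 <= 986 < 1024 = 32^2.
Iterate m_{i+1} = d_i*a_i - m_i, d_{i+1} = (986 - m_{i+1}^2)/d_i, a_{i+1} = floor((a_0 + m_{i+1})/d_{i+1}):
  m_1 = 1*31 - 0 = 31, d_1 = (986 - 31^2)/1 = 25/1 = 25, a_1 = floor((31 + 31)/25) = 2.
  m_2 = 25*2 - 31 = 19, d_2 = (986 - 19^2)/25 = 625/25 = 25, a_2 = floor((31 + 19)/25) = 2.
  m_3 = 25*2 - 19 = 31, d_3 = (986 - 31^2)/25 = 25/25 = 1, a_3 = floor((31 + 31)/1) = 62.
  m_4 = 1*62 - 31 = 31, d_4 = (986 - 31^2)/1 = 25/1 = 25: (m_4, d_4) = (m_1, d_1) = (31, 25), so from here the quotients repeat a_1, ..., a_3; the period length is 3.
Hence the expansion of sqrt(986) is a_0 = 31 followed by the repeating block 2, 2, 62 (period 3).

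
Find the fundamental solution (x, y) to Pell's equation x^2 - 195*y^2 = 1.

(x, y) = (14, 1)

First expand sqrt(195) as a continued fraction. With x_i = (sqrt(195) + m_i)/d_i and (m_0, d_0) = (0, 1): a_0 = floor(sqrt(195)) = 13, since 13^2 = 169 <= 195 < 196 = 14^2.
Iterate m_{i+1} = d_i*a_i - m_i, d_{i+1} = (195 - m_{i+1}^2)/d_i, a_{i+1} = floor((a_0 + m_{i+1})/d_{i+1}):
  m_1 = 1*13 - 0 = 13, d_1 = (195 - 13^2)/1 = 26/1 = 26, a_1 = floor((13 + 13)/26) = 1.
  m_2 = 26*1 - 13 = 13, d_2 = (195 - 13^2)/26 = 26/26 = 1, a_2 = floor((13 + 13)/1) = 26.
  m_3 = 1*26 - 13 = 13, d_3 = (195 - 13^2)/1 = 26/1 = 26: (m_3, d_3) = (m_1, d_1) = (13, 26), so from here the quotients repeat a_1, a_2; the period length is 2.
So sqrt(195) = [13; (1, 26)] with period length k = 2.
k is even, so the fundamental solution of x^2 - 195y^2 = 1 is (p_{k-1}, q_{k-1}) = (p_1, q_1); compute convergents through index 1.
Convergents (p_i = a_i*p_{i-1} + p_{i-2}, q_i = a_i*q_{i-1} + q_{i-2} with p_{-2}=0, p_{-1}=1, q_{-2}=1, q_{-1}=0):
  i=0: a_0=13, p_0 = 13*1 + 0 = 13, q_0 = 13*0 + 1 = 1.
  i=1: a_1=1, p_1 = 1*13 + 1 = 14, q_1 = 1*1 + 0 = 1.
Check: 14^2 - 195*1^2 = 196 - 195 = 1, so (x, y) = (14, 1) solves the equation, and by the theorem it is the least positive solution.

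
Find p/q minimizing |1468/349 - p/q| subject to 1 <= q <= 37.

143/34

Expand x = 1468/349 as a continued fraction with the Euclidean algorithm:
  1468 = 4*349 + 72, so a_0 = 4.
  349 = 4*72 + 61, so a_1 = 4.
  72 = 1*61 + 11, so a_2 = 1.
  61 = 5*11 + 6, so a_3 = 5.
  11 = 1*6 + 5, so a_4 = 1.
  6 = 1*5 + 1, so a_5 = 1.
  5 = 5*1 + 0, so a_6 = 5.
so x = [4; 4, 1, 5, 1, 1, 5].
Convergents (p_i = a_i*p_{i-1} + p_{i-2}, q_i = a_i*q_{i-1} + q_{i-2} with p_{-2}=0, p_{-1}=1, q_{-2}=1, q_{-1}=0), until the denominator exceeds 37:
  i=0: a_0=4, p_0 = 4*1 + 0 = 4, q_0 = 4*0 + 1 = 1.
  i=1: a_1=4, p_1 = 4*4 + 1 = 17, q_1 = 4*1 + 0 = 4.
  i=2: a_2=1, p_2 = 1*17 + 4 = 21, q_2 = 1*4 + 1 = 5.
  i=3: a_3=5, p_3 = 5*21 + 17 = 122, q_3 = 5*5 + 4 = 29.
  i=4: a_4=1, p_4 = 1*122 + 21 = 143, q_4 = 1*29 + 5 = 34.
  i=5: a_5=1, p_5 = 1*143 + 122 = 265, q_5 = 1*34 + 29 = 63.
q_5 = 63 > 37, so the last convergent with denominator <= 37 is p_4/q_4 = 143/34.
The closest fraction with denominator <= 37 is either p_4/q_4 or the intermediate fraction (k*p_4 + p_3)/(k*q_4 + q_3) with the largest k >= 1 whose denominator stays <= 37; these approach x as k grows, and every other convergent or intermediate fraction in range is farther away.
Largest k: floor((37 - q_3)/q_4) = floor((37 - 29)/34) = 0.
Since k = 0, no intermediate fraction beyond p_4/q_4 has denominator <= 37, so the convergent 143/34 is the closest (its error is |1468*34 - 143*349|/(349*34) = 5/11866).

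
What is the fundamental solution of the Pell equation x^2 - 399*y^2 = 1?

(x, y) = (20, 1)

First expand sqrt(399) as a continued fraction. With x_i = (sqrt(399) + m_i)/d_i and (m_0, d_0) = (0, 1): a_0 = floor(sqrt(399)) = 19, since 19^2 = 361 <= 399 < 400 = 20^2.
Iterate m_{i+1} = d_i*a_i - m_i, d_{i+1} = (399 - m_{i+1}^2)/d_i, a_{i+1} = floor((a_0 + m_{i+1})/d_{i+1}):
  m_1 = 1*19 - 0 = 19, d_1 = (399 - 19^2)/1 = 38/1 = 38, a_1 = floor((19 + 19)/38) = 1.
  m_2 = 38*1 - 19 = 19, d_2 = (399 - 19^2)/38 = 38/38 = 1, a_2 = floor((19 + 19)/1) = 38.
  m_3 = 1*38 - 19 = 19, d_3 = (399 - 19^2)/1 = 38/1 = 38: (m_3, d_3) = (m_1, d_1) = (19, 38), so from here the quotients repeat a_1, a_2; the period length is 2.
So sqrt(399) = [19; (1, 38)] with period length k = 2.
k is even, so the fundamental solution of x^2 - 399y^2 = 1 is (p_{k-1}, q_{k-1}) = (p_1, q_1); compute convergents through index 1.
Convergents (p_i = a_i*p_{i-1} + p_{i-2}, q_i = a_i*q_{i-1} + q_{i-2} with p_{-2}=0, p_{-1}=1, q_{-2}=1, q_{-1}=0):
  i=0: a_0=19, p_0 = 19*1 + 0 = 19, q_0 = 19*0 + 1 = 1.
  i=1: a_1=1, p_1 = 1*19 + 1 = 20, q_1 = 1*1 + 0 = 1.
Check: 20^2 - 399*1^2 = 400 - 399 = 1, so (x, y) = (20, 1) solves the equation, and by the theorem it is the least positive solution.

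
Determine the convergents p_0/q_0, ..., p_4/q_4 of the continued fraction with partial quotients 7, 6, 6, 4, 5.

7/1, 43/6, 265/37, 1103/154, 5780/807

Using the convergent recurrence p_i = a_i*p_{i-1} + p_{i-2}, q_i = a_i*q_{i-1} + q_{i-2} with p_{-2}=0, p_{-1}=1, q_{-2}=1, q_{-1}=0:
  i=0: a_0=7, p_0 = 7*1 + 0 = 7, q_0 = 7*0 + 1 = 1.
  i=1: a_1=6, p_1 = 6*7 + 1 = 43, q_1 = 6*1 + 0 = 6.
  i=2: a_2=6, p_2 = 6*43 + 7 = 265, q_2 = 6*6 + 1 = 37.
  i=3: a_3=4, p_3 = 4*265 + 43 = 1103, q_3 = 4*37 + 6 = 154.
  i=4: a_4=5, p_4 = 5*1103 + 265 = 5780, q_4 = 5*154 + 37 = 807.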